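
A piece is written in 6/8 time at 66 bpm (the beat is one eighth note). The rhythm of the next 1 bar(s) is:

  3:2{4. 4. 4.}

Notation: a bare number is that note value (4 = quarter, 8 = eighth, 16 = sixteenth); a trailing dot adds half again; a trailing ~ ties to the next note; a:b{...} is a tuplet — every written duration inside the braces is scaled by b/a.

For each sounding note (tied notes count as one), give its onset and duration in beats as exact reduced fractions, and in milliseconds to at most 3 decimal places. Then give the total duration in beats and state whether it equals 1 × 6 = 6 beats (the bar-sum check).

1) 0.0ms=0b +1818.182ms=2b
2) 1818.182ms=2b +1818.182ms=2b
3) 3636.364ms=4b +1818.182ms=2b
Σ=6b of 6 (66bpm 6/8) — PASS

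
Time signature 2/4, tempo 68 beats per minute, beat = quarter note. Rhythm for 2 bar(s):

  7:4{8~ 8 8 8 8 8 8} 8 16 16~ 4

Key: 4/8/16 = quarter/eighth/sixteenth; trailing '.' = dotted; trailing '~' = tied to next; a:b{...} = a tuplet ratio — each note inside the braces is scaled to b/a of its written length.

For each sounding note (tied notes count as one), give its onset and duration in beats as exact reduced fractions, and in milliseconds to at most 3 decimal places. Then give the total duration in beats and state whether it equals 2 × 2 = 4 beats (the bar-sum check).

1) 0.0ms=0b +504.202ms=4/7b
2) 504.202ms=4/7b +252.101ms=2/7b
3) 756.303ms=6/7b +252.101ms=2/7b
4) 1008.403ms=8/7b +252.101ms=2/7b
5) 1260.504ms=10/7b +252.101ms=2/7b
6) 1512.605ms=12/7b +252.101ms=2/7b
7) 1764.706ms=2b +441.176ms=1/2b
8) 2205.882ms=5/2b +220.588ms=1/4b
9) 2426.471ms=11/4b +1102.941ms=5/4b
Σ=4b of 4 (68bpm 2/4) — PASS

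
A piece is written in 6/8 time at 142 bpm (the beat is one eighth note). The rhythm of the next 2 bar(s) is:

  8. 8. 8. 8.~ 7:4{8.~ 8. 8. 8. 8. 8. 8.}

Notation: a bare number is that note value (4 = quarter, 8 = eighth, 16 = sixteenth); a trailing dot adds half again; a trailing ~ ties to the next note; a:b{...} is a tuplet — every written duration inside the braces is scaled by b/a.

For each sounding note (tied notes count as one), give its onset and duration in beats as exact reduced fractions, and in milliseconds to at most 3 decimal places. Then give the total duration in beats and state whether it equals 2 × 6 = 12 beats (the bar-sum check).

1) 0.0ms=0b +633.803ms=3/2b
2) 633.803ms=3/2b +633.803ms=3/2b
3) 1267.606ms=3b +633.803ms=3/2b
4) 1901.408ms=9/2b +1358.149ms=45/14b
5) 3259.557ms=54/7b +362.173ms=6/7b
6) 3621.73ms=60/7b +362.173ms=6/7b
7) 3983.903ms=66/7b +362.173ms=6/7b
8) 4346.076ms=72/7b +362.173ms=6/7b
9) 4708.249ms=78/7b +362.173ms=6/7b
Σ=12b of 12 (142bpm 6/8) — PASS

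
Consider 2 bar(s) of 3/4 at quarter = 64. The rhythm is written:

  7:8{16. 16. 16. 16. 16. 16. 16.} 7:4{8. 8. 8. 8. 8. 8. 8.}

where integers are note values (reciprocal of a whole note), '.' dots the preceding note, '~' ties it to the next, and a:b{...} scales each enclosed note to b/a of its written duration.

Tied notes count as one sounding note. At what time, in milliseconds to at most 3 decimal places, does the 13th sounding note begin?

1. 0.0ms @ 0 + 401.786ms (3/7)
2. 401.786ms @ 3/7 + 401.786ms (3/7)
3. 803.571ms @ 6/7 + 401.786ms (3/7)
4. 1205.357ms @ 9/7 + 401.786ms (3/7)
5. 1607.143ms @ 12/7 + 401.786ms (3/7)
6. 2008.929ms @ 15/7 + 401.786ms (3/7)
7. 2410.714ms @ 18/7 + 401.786ms (3/7)
8. 2812.5ms @ 3 + 401.786ms (3/7)
9. 3214.286ms @ 24/7 + 401.786ms (3/7)
10. 3616.071ms @ 27/7 + 401.786ms (3/7)
11. 4017.857ms @ 30/7 + 401.786ms (3/7)
12. 4419.643ms @ 33/7 + 401.786ms (3/7)
13. 4821.429ms @ 36/7 + 401.786ms (3/7)
14. 5223.214ms @ 39/7 + 401.786ms (3/7)

note 13 onset = 36/7b = 4821.429ms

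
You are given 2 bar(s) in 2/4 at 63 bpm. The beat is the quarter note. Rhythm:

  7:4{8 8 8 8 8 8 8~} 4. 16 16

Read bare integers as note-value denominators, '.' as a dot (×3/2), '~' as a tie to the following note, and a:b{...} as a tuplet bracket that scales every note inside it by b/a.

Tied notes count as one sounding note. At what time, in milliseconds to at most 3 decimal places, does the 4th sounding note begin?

note 4 onset = 6/7b = 816.327ms

1. 0.0ms @ 0 + 272.109ms (2/7)
2. 272.109ms @ 2/7 + 272.109ms (2/7)
3. 544.218ms @ 4/7 + 272.109ms (2/7)
4. 816.327ms @ 6/7 + 272.109ms (2/7)
5. 1088.435ms @ 8/7 + 272.109ms (2/7)
6. 1360.544ms @ 10/7 + 272.109ms (2/7)
7. 1632.653ms @ 12/7 + 1700.68ms (25/14)
8. 3333.333ms @ 7/2 + 238.095ms (1/4)
9. 3571.429ms @ 15/4 + 238.095ms (1/4)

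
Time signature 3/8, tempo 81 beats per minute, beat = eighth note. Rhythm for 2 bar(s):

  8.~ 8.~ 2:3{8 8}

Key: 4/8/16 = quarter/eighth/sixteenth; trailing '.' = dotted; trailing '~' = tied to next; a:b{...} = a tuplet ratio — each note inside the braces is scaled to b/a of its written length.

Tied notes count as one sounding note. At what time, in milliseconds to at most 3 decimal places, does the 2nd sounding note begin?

note 2 onset = 9/2b = 3333.333ms

1. 0.0ms @ 0 + 3333.333ms (9/2)
2. 3333.333ms @ 9/2 + 1111.111ms (3/2)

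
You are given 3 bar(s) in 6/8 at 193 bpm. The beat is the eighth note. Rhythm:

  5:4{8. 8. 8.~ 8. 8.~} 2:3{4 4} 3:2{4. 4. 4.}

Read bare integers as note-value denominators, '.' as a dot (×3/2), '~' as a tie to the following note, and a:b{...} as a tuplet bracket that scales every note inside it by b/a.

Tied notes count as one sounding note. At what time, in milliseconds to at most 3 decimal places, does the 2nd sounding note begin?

note 2 onset = 6/5b = 373.057ms

1. 0.0ms @ 0 + 373.057ms (6/5)
2. 373.057ms @ 6/5 + 373.057ms (6/5)
3. 746.114ms @ 12/5 + 746.114ms (12/5)
4. 1492.228ms @ 24/5 + 1305.699ms (21/5)
5. 2797.927ms @ 9 + 932.642ms (3)
6. 3730.57ms @ 12 + 621.762ms (2)
7. 4352.332ms @ 14 + 621.762ms (2)
8. 4974.093ms @ 16 + 621.762ms (2)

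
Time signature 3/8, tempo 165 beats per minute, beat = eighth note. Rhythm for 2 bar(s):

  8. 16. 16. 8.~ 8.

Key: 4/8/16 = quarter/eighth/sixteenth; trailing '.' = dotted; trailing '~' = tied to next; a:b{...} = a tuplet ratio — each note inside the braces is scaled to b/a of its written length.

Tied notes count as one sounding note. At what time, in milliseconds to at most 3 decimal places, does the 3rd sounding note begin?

note 3 onset = 9/4b = 818.182ms

1. 0.0ms @ 0 + 545.455ms (3/2)
2. 545.455ms @ 3/2 + 272.727ms (3/4)
3. 818.182ms @ 9/4 + 272.727ms (3/4)
4. 1090.909ms @ 3 + 1090.909ms (3)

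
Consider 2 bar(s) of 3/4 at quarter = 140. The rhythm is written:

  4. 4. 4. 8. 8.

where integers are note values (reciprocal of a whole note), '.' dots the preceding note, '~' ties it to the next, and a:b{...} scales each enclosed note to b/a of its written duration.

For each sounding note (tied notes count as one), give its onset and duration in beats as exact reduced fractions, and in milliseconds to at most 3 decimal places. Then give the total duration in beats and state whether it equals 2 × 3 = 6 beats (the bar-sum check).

1) 0.0ms=0b +642.857ms=3/2b
2) 642.857ms=3/2b +642.857ms=3/2b
3) 1285.714ms=3b +642.857ms=3/2b
4) 1928.571ms=9/2b +321.429ms=3/4b
5) 2250.0ms=21/4b +321.429ms=3/4b
Σ=6b of 6 (140bpm 3/4) — PASS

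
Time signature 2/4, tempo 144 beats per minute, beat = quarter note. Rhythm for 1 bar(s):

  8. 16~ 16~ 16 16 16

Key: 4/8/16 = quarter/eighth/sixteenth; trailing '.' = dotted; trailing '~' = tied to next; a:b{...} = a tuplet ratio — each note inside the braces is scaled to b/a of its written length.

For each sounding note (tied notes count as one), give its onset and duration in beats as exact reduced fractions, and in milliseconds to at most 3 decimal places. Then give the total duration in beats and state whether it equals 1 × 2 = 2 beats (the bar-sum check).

1) 0.0ms=0b +312.5ms=3/4b
2) 312.5ms=3/4b +312.5ms=3/4b
3) 625.0ms=3/2b +104.167ms=1/4b
4) 729.167ms=7/4b +104.167ms=1/4b
Σ=2b of 2 (144bpm 2/4) — PASS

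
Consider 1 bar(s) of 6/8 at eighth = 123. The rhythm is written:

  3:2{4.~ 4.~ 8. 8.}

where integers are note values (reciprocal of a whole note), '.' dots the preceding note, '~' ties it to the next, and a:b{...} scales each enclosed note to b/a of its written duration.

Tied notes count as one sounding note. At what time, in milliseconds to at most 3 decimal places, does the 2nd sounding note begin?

note 2 onset = 5b = 2439.024ms

1. 0.0ms @ 0 + 2439.024ms (5)
2. 2439.024ms @ 5 + 487.805ms (1)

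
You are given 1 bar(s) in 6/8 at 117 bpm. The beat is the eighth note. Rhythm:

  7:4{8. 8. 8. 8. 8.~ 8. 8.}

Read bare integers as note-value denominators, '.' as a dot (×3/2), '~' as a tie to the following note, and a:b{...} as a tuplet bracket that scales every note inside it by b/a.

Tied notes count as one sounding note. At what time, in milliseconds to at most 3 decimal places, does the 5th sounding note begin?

1. 0.0ms @ 0 + 439.56ms (6/7)
2. 439.56ms @ 6/7 + 439.56ms (6/7)
3. 879.121ms @ 12/7 + 439.56ms (6/7)
4. 1318.681ms @ 18/7 + 439.56ms (6/7)
5. 1758.242ms @ 24/7 + 879.121ms (12/7)
6. 2637.363ms @ 36/7 + 439.56ms (6/7)

note 5 onset = 24/7b = 1758.242ms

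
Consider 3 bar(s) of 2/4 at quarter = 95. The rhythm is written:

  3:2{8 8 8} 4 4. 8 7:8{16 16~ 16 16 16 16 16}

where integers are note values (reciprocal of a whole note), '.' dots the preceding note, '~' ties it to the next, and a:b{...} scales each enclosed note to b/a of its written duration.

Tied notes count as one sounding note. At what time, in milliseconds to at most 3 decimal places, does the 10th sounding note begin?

note 10 onset = 36/7b = 3248.12ms

1. 0.0ms @ 0 + 210.526ms (1/3)
2. 210.526ms @ 1/3 + 210.526ms (1/3)
3. 421.053ms @ 2/3 + 210.526ms (1/3)
4. 631.579ms @ 1 + 631.579ms (1)
5. 1263.158ms @ 2 + 947.368ms (3/2)
6. 2210.526ms @ 7/2 + 315.789ms (1/2)
7. 2526.316ms @ 4 + 180.451ms (2/7)
8. 2706.767ms @ 30/7 + 360.902ms (4/7)
9. 3067.669ms @ 34/7 + 180.451ms (2/7)
10. 3248.12ms @ 36/7 + 180.451ms (2/7)
11. 3428.571ms @ 38/7 + 180.451ms (2/7)
12. 3609.023ms @ 40/7 + 180.451ms (2/7)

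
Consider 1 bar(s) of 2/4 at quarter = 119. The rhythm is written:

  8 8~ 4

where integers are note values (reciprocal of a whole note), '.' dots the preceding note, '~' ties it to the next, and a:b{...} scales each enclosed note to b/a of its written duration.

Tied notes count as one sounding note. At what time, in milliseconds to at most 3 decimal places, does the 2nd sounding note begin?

note 2 onset = 1/2b = 252.101ms

1. 0.0ms @ 0 + 252.101ms (1/2)
2. 252.101ms @ 1/2 + 756.303ms (3/2)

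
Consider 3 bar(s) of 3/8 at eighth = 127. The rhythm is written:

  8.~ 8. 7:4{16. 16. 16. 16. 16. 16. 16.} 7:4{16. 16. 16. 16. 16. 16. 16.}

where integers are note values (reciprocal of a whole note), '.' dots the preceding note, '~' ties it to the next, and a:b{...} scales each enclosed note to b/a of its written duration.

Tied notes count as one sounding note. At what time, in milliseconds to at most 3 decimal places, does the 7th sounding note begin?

1. 0.0ms @ 0 + 1417.323ms (3)
2. 1417.323ms @ 3 + 202.475ms (3/7)
3. 1619.798ms @ 24/7 + 202.475ms (3/7)
4. 1822.272ms @ 27/7 + 202.475ms (3/7)
5. 2024.747ms @ 30/7 + 202.475ms (3/7)
6. 2227.222ms @ 33/7 + 202.475ms (3/7)
7. 2429.696ms @ 36/7 + 202.475ms (3/7)
8. 2632.171ms @ 39/7 + 202.475ms (3/7)
9. 2834.646ms @ 6 + 202.475ms (3/7)
10. 3037.12ms @ 45/7 + 202.475ms (3/7)
11. 3239.595ms @ 48/7 + 202.475ms (3/7)
12. 3442.07ms @ 51/7 + 202.475ms (3/7)
13. 3644.544ms @ 54/7 + 202.475ms (3/7)
14. 3847.019ms @ 57/7 + 202.475ms (3/7)
15. 4049.494ms @ 60/7 + 202.475ms (3/7)

note 7 onset = 36/7b = 2429.696ms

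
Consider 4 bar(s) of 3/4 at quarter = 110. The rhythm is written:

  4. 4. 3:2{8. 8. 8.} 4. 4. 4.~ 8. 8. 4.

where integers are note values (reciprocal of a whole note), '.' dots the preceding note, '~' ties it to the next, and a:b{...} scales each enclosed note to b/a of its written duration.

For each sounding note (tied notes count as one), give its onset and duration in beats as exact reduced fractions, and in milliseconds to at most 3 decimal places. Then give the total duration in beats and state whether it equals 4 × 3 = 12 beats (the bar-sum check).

1) 0.0ms=0b +818.182ms=3/2b
2) 818.182ms=3/2b +818.182ms=3/2b
3) 1636.364ms=3b +272.727ms=1/2b
4) 1909.091ms=7/2b +272.727ms=1/2b
5) 2181.818ms=4b +272.727ms=1/2b
6) 2454.545ms=9/2b +818.182ms=3/2b
7) 3272.727ms=6b +818.182ms=3/2b
8) 4090.909ms=15/2b +1227.273ms=9/4b
9) 5318.182ms=39/4b +409.091ms=3/4b
10) 5727.273ms=21/2b +818.182ms=3/2b
Σ=12b of 12 (110bpm 3/4) — PASS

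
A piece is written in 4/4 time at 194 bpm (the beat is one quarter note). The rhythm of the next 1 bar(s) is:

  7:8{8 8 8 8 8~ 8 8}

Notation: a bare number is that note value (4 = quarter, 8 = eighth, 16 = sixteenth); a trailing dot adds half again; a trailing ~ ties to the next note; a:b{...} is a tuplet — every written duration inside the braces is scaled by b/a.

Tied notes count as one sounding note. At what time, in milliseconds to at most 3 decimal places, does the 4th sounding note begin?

1. 0.0ms @ 0 + 176.73ms (4/7)
2. 176.73ms @ 4/7 + 176.73ms (4/7)
3. 353.461ms @ 8/7 + 176.73ms (4/7)
4. 530.191ms @ 12/7 + 176.73ms (4/7)
5. 706.922ms @ 16/7 + 353.461ms (8/7)
6. 1060.383ms @ 24/7 + 176.73ms (4/7)

note 4 onset = 12/7b = 530.191ms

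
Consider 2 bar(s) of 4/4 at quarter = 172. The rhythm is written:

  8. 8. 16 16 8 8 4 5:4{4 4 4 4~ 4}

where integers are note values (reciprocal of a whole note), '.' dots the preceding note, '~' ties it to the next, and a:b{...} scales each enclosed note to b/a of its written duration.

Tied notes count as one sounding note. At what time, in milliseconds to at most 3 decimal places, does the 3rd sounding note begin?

note 3 onset = 3/2b = 523.256ms

1. 0.0ms @ 0 + 261.628ms (3/4)
2. 261.628ms @ 3/4 + 261.628ms (3/4)
3. 523.256ms @ 3/2 + 87.209ms (1/4)
4. 610.465ms @ 7/4 + 87.209ms (1/4)
5. 697.674ms @ 2 + 174.419ms (1/2)
6. 872.093ms @ 5/2 + 174.419ms (1/2)
7. 1046.512ms @ 3 + 348.837ms (1)
8. 1395.349ms @ 4 + 279.07ms (4/5)
9. 1674.419ms @ 24/5 + 279.07ms (4/5)
10. 1953.488ms @ 28/5 + 279.07ms (4/5)
11. 2232.558ms @ 32/5 + 558.14ms (8/5)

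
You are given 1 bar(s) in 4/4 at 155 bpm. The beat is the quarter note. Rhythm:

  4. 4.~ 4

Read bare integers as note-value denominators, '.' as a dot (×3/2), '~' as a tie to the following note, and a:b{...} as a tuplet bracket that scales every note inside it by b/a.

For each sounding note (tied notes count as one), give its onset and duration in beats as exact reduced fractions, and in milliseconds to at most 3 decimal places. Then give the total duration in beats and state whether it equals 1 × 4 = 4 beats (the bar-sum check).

1) 0.0ms=0b +580.645ms=3/2b
2) 580.645ms=3/2b +967.742ms=5/2b
Σ=4b of 4 (155bpm 4/4) — PASS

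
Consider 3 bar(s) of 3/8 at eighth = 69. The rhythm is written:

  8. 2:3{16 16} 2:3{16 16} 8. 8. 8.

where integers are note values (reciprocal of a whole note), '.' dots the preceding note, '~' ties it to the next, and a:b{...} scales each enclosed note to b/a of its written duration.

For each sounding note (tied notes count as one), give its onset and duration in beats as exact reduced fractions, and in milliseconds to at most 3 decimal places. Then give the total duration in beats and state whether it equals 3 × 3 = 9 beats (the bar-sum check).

1) 0.0ms=0b +1304.348ms=3/2b
2) 1304.348ms=3/2b +652.174ms=3/4b
3) 1956.522ms=9/4b +652.174ms=3/4b
4) 2608.696ms=3b +652.174ms=3/4b
5) 3260.87ms=15/4b +652.174ms=3/4b
6) 3913.043ms=9/2b +1304.348ms=3/2b
7) 5217.391ms=6b +1304.348ms=3/2b
8) 6521.739ms=15/2b +1304.348ms=3/2b
Σ=9b of 9 (69bpm 3/8) — PASS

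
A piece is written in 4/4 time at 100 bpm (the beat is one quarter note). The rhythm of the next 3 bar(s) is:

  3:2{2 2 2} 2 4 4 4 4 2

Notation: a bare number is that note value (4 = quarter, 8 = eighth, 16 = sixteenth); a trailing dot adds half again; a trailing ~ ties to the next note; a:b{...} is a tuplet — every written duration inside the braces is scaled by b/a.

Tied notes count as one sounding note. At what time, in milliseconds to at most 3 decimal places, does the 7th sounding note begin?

1. 0.0ms @ 0 + 800.0ms (4/3)
2. 800.0ms @ 4/3 + 800.0ms (4/3)
3. 1600.0ms @ 8/3 + 800.0ms (4/3)
4. 2400.0ms @ 4 + 1200.0ms (2)
5. 3600.0ms @ 6 + 600.0ms (1)
6. 4200.0ms @ 7 + 600.0ms (1)
7. 4800.0ms @ 8 + 600.0ms (1)
8. 5400.0ms @ 9 + 600.0ms (1)
9. 6000.0ms @ 10 + 1200.0ms (2)

note 7 onset = 8b = 4800.0ms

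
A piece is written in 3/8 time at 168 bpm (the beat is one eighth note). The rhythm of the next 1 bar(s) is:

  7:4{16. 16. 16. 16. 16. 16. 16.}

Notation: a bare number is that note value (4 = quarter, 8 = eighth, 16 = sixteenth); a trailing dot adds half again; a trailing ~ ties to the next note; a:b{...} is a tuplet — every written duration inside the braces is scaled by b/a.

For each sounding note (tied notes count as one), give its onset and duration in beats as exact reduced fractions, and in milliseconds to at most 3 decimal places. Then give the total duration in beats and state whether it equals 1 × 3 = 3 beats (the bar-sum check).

1) 0.0ms=0b +153.061ms=3/7b
2) 153.061ms=3/7b +153.061ms=3/7b
3) 306.122ms=6/7b +153.061ms=3/7b
4) 459.184ms=9/7b +153.061ms=3/7b
5) 612.245ms=12/7b +153.061ms=3/7b
6) 765.306ms=15/7b +153.061ms=3/7b
7) 918.367ms=18/7b +153.061ms=3/7b
Σ=3b of 3 (168bpm 3/8) — PASS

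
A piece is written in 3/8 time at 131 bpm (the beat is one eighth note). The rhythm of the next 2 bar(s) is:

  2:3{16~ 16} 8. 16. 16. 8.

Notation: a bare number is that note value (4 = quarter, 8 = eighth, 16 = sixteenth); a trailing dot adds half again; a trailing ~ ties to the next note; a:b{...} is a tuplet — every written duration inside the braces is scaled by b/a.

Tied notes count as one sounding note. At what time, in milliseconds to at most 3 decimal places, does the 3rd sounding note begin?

1. 0.0ms @ 0 + 687.023ms (3/2)
2. 687.023ms @ 3/2 + 687.023ms (3/2)
3. 1374.046ms @ 3 + 343.511ms (3/4)
4. 1717.557ms @ 15/4 + 343.511ms (3/4)
5. 2061.069ms @ 9/2 + 687.023ms (3/2)

note 3 onset = 3b = 1374.046ms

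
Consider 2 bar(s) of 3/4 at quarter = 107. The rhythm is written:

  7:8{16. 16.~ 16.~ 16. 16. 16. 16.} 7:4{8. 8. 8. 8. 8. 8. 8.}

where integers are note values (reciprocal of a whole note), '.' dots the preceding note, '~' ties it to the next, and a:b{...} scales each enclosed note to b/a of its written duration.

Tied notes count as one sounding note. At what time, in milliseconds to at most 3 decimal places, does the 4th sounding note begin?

1. 0.0ms @ 0 + 240.32ms (3/7)
2. 240.32ms @ 3/7 + 720.961ms (9/7)
3. 961.282ms @ 12/7 + 240.32ms (3/7)
4. 1201.602ms @ 15/7 + 240.32ms (3/7)
5. 1441.923ms @ 18/7 + 240.32ms (3/7)
6. 1682.243ms @ 3 + 240.32ms (3/7)
7. 1922.563ms @ 24/7 + 240.32ms (3/7)
8. 2162.884ms @ 27/7 + 240.32ms (3/7)
9. 2403.204ms @ 30/7 + 240.32ms (3/7)
10. 2643.525ms @ 33/7 + 240.32ms (3/7)
11. 2883.845ms @ 36/7 + 240.32ms (3/7)
12. 3124.166ms @ 39/7 + 240.32ms (3/7)

note 4 onset = 15/7b = 1201.602ms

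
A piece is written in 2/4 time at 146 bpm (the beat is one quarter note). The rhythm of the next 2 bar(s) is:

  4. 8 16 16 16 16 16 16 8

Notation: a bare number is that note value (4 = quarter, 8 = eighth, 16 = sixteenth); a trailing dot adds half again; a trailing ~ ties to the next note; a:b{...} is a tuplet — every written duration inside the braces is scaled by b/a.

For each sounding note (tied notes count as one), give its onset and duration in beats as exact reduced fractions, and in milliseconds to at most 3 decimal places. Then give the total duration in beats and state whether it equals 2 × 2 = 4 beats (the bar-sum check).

1) 0.0ms=0b +616.438ms=3/2b
2) 616.438ms=3/2b +205.479ms=1/2b
3) 821.918ms=2b +102.74ms=1/4b
4) 924.658ms=9/4b +102.74ms=1/4b
5) 1027.397ms=5/2b +102.74ms=1/4b
6) 1130.137ms=11/4b +102.74ms=1/4b
7) 1232.877ms=3b +102.74ms=1/4b
8) 1335.616ms=13/4b +102.74ms=1/4b
9) 1438.356ms=7/2b +205.479ms=1/2b
Σ=4b of 4 (146bpm 2/4) — PASS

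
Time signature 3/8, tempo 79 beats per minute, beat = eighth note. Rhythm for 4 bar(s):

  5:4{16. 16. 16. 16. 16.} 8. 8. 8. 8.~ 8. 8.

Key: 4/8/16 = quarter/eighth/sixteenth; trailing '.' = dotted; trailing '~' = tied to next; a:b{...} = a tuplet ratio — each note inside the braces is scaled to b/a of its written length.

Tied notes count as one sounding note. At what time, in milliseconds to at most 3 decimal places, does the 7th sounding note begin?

note 7 onset = 9/2b = 3417.722ms

1. 0.0ms @ 0 + 455.696ms (3/5)
2. 455.696ms @ 3/5 + 455.696ms (3/5)
3. 911.392ms @ 6/5 + 455.696ms (3/5)
4. 1367.089ms @ 9/5 + 455.696ms (3/5)
5. 1822.785ms @ 12/5 + 455.696ms (3/5)
6. 2278.481ms @ 3 + 1139.241ms (3/2)
7. 3417.722ms @ 9/2 + 1139.241ms (3/2)
8. 4556.962ms @ 6 + 1139.241ms (3/2)
9. 5696.203ms @ 15/2 + 2278.481ms (3)
10. 7974.684ms @ 21/2 + 1139.241ms (3/2)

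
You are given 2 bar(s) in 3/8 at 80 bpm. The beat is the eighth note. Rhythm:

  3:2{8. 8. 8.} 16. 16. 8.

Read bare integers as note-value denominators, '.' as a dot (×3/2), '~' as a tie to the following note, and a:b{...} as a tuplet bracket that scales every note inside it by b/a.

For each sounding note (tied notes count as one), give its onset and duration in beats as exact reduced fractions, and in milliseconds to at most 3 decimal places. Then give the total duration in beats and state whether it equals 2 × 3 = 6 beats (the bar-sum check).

1) 0.0ms=0b +750.0ms=1b
2) 750.0ms=1b +750.0ms=1b
3) 1500.0ms=2b +750.0ms=1b
4) 2250.0ms=3b +562.5ms=3/4b
5) 2812.5ms=15/4b +562.5ms=3/4b
6) 3375.0ms=9/2b +1125.0ms=3/2b
Σ=6b of 6 (80bpm 3/8) — PASS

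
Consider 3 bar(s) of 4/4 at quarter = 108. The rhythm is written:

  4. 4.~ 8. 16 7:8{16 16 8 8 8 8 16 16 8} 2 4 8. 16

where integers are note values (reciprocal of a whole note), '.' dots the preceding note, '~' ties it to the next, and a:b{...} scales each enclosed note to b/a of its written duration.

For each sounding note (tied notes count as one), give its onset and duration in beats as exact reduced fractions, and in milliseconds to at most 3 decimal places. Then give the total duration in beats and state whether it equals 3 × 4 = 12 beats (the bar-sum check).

1) 0.0ms=0b +833.333ms=3/2b
2) 833.333ms=3/2b +1250.0ms=9/4b
3) 2083.333ms=15/4b +138.889ms=1/4b
4) 2222.222ms=4b +158.73ms=2/7b
5) 2380.952ms=30/7b +158.73ms=2/7b
6) 2539.683ms=32/7b +317.46ms=4/7b
7) 2857.143ms=36/7b +317.46ms=4/7b
8) 3174.603ms=40/7b +317.46ms=4/7b
9) 3492.063ms=44/7b +317.46ms=4/7b
10) 3809.524ms=48/7b +158.73ms=2/7b
11) 3968.254ms=50/7b +158.73ms=2/7b
12) 4126.984ms=52/7b +317.46ms=4/7b
13) 4444.444ms=8b +1111.111ms=2b
14) 5555.556ms=10b +555.556ms=1b
15) 6111.111ms=11b +416.667ms=3/4b
16) 6527.778ms=47/4b +138.889ms=1/4b
Σ=12b of 12 (108bpm 4/4) — PASS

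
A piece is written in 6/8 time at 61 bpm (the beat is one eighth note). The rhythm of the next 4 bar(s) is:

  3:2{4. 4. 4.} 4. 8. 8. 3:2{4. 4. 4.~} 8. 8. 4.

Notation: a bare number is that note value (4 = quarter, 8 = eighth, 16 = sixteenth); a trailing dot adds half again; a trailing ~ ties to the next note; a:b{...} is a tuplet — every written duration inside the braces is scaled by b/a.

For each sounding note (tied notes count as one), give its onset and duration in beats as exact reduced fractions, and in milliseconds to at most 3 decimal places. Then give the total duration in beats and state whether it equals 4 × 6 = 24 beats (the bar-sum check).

1) 0.0ms=0b +1967.213ms=2b
2) 1967.213ms=2b +1967.213ms=2b
3) 3934.426ms=4b +1967.213ms=2b
4) 5901.639ms=6b +2950.82ms=3b
5) 8852.459ms=9b +1475.41ms=3/2b
6) 10327.869ms=21/2b +1475.41ms=3/2b
7) 11803.279ms=12b +1967.213ms=2b
8) 13770.492ms=14b +1967.213ms=2b
9) 15737.705ms=16b +3442.623ms=7/2b
10) 19180.328ms=39/2b +1475.41ms=3/2b
11) 20655.738ms=21b +2950.82ms=3b
Σ=24b of 24 (61bpm 6/8) — PASS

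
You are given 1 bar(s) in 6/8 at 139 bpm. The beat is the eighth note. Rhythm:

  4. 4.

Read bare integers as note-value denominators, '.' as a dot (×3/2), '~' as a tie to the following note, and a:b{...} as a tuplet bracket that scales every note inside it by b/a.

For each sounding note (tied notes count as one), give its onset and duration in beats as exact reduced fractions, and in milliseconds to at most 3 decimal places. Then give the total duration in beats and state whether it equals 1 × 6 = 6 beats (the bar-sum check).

1) 0.0ms=0b +1294.964ms=3b
2) 1294.964ms=3b +1294.964ms=3b
Σ=6b of 6 (139bpm 6/8) — PASS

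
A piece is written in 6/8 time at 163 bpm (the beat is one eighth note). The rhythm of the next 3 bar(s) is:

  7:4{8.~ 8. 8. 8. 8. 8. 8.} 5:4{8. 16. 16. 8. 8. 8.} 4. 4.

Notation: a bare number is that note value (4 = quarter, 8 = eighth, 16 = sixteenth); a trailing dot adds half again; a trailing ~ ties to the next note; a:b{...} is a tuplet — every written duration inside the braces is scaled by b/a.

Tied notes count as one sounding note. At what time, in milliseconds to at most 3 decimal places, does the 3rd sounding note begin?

note 3 onset = 18/7b = 946.538ms

1. 0.0ms @ 0 + 631.025ms (12/7)
2. 631.025ms @ 12/7 + 315.513ms (6/7)
3. 946.538ms @ 18/7 + 315.513ms (6/7)
4. 1262.051ms @ 24/7 + 315.513ms (6/7)
5. 1577.564ms @ 30/7 + 315.513ms (6/7)
6. 1893.076ms @ 36/7 + 315.513ms (6/7)
7. 2208.589ms @ 6 + 441.718ms (6/5)
8. 2650.307ms @ 36/5 + 220.859ms (3/5)
9. 2871.166ms @ 39/5 + 220.859ms (3/5)
10. 3092.025ms @ 42/5 + 441.718ms (6/5)
11. 3533.742ms @ 48/5 + 441.718ms (6/5)
12. 3975.46ms @ 54/5 + 441.718ms (6/5)
13. 4417.178ms @ 12 + 1104.294ms (3)
14. 5521.472ms @ 15 + 1104.294ms (3)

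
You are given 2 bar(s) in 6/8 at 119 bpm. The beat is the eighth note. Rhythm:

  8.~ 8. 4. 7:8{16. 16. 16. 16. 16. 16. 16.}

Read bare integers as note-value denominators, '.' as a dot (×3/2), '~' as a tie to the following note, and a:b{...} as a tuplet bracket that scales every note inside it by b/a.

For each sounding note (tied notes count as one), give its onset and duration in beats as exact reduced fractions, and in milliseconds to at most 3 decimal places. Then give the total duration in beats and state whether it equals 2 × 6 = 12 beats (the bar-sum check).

1) 0.0ms=0b +1512.605ms=3b
2) 1512.605ms=3b +1512.605ms=3b
3) 3025.21ms=6b +432.173ms=6/7b
4) 3457.383ms=48/7b +432.173ms=6/7b
5) 3889.556ms=54/7b +432.173ms=6/7b
6) 4321.729ms=60/7b +432.173ms=6/7b
7) 4753.902ms=66/7b +432.173ms=6/7b
8) 5186.074ms=72/7b +432.173ms=6/7b
9) 5618.247ms=78/7b +432.173ms=6/7b
Σ=12b of 12 (119bpm 6/8) — PASS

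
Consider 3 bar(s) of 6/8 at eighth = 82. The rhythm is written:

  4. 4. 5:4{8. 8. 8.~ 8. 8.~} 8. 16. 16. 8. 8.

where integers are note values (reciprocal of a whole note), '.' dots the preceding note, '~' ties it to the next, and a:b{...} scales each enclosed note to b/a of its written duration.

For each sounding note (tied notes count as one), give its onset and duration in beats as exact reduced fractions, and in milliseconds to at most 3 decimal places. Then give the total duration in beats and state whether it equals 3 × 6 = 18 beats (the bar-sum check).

1) 0.0ms=0b +2195.122ms=3b
2) 2195.122ms=3b +2195.122ms=3b
3) 4390.244ms=6b +878.049ms=6/5b
4) 5268.293ms=36/5b +878.049ms=6/5b
5) 6146.341ms=42/5b +1756.098ms=12/5b
6) 7902.439ms=54/5b +1975.61ms=27/10b
7) 9878.049ms=27/2b +548.78ms=3/4b
8) 10426.829ms=57/4b +548.78ms=3/4b
9) 10975.61ms=15b +1097.561ms=3/2b
10) 12073.171ms=33/2b +1097.561ms=3/2b
Σ=18b of 18 (82bpm 6/8) — PASS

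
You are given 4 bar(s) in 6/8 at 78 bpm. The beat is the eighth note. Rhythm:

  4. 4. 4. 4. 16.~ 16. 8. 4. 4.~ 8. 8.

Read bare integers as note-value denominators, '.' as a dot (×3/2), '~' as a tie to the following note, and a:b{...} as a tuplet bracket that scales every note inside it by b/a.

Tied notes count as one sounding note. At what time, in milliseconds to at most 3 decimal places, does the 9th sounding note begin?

note 9 onset = 45/2b = 17307.692ms

1. 0.0ms @ 0 + 2307.692ms (3)
2. 2307.692ms @ 3 + 2307.692ms (3)
3. 4615.385ms @ 6 + 2307.692ms (3)
4. 6923.077ms @ 9 + 2307.692ms (3)
5. 9230.769ms @ 12 + 1153.846ms (3/2)
6. 10384.615ms @ 27/2 + 1153.846ms (3/2)
7. 11538.462ms @ 15 + 2307.692ms (3)
8. 13846.154ms @ 18 + 3461.538ms (9/2)
9. 17307.692ms @ 45/2 + 1153.846ms (3/2)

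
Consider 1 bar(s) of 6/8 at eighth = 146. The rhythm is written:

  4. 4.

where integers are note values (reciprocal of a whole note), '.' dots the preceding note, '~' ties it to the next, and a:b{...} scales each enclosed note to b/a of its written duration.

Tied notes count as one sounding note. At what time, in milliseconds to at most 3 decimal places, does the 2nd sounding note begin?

note 2 onset = 3b = 1232.877ms

1. 0.0ms @ 0 + 1232.877ms (3)
2. 1232.877ms @ 3 + 1232.877ms (3)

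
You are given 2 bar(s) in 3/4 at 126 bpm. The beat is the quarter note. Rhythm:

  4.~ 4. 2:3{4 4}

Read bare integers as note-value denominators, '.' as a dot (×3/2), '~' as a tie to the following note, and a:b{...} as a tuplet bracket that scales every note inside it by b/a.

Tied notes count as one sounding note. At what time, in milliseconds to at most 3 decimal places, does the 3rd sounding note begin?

note 3 onset = 9/2b = 2142.857ms

1. 0.0ms @ 0 + 1428.571ms (3)
2. 1428.571ms @ 3 + 714.286ms (3/2)
3. 2142.857ms @ 9/2 + 714.286ms (3/2)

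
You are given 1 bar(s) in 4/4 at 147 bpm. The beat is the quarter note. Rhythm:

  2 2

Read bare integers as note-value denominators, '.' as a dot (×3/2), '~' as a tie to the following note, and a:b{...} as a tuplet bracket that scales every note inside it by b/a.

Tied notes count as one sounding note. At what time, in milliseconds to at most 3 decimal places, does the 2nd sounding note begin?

note 2 onset = 2b = 816.327ms

1. 0.0ms @ 0 + 816.327ms (2)
2. 816.327ms @ 2 + 816.327ms (2)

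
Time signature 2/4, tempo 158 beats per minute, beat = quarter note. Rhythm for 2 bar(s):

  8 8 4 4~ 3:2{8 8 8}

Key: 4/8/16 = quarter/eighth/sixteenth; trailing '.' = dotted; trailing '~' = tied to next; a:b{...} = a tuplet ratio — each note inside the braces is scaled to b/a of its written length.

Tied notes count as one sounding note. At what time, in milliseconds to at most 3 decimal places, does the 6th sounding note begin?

note 6 onset = 11/3b = 1392.405ms

1. 0.0ms @ 0 + 189.873ms (1/2)
2. 189.873ms @ 1/2 + 189.873ms (1/2)
3. 379.747ms @ 1 + 379.747ms (1)
4. 759.494ms @ 2 + 506.329ms (4/3)
5. 1265.823ms @ 10/3 + 126.582ms (1/3)
6. 1392.405ms @ 11/3 + 126.582ms (1/3)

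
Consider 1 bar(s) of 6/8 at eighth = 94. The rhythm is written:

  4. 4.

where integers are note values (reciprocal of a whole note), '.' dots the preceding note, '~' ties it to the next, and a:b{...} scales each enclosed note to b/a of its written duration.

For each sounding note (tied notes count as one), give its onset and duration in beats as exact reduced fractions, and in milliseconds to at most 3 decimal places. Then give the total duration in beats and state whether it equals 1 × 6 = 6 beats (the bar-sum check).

1) 0.0ms=0b +1914.894ms=3b
2) 1914.894ms=3b +1914.894ms=3b
Σ=6b of 6 (94bpm 6/8) — PASS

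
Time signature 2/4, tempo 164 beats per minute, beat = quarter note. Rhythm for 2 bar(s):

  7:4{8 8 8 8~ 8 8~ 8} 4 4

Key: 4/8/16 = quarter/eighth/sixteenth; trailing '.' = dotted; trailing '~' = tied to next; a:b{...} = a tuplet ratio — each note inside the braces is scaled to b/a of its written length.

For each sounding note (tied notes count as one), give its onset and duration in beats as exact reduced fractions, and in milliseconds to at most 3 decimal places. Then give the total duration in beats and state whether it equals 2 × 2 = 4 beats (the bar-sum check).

1) 0.0ms=0b +104.53ms=2/7b
2) 104.53ms=2/7b +104.53ms=2/7b
3) 209.059ms=4/7b +104.53ms=2/7b
4) 313.589ms=6/7b +209.059ms=4/7b
5) 522.648ms=10/7b +209.059ms=4/7b
6) 731.707ms=2b +365.854ms=1b
7) 1097.561ms=3b +365.854ms=1b
Σ=4b of 4 (164bpm 2/4) — PASS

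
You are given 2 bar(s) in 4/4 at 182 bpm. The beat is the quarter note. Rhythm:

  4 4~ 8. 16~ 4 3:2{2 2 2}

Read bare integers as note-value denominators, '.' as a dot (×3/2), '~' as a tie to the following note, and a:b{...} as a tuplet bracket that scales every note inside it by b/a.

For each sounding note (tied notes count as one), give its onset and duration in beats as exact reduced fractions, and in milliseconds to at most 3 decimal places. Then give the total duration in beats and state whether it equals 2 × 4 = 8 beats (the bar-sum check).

1) 0.0ms=0b +329.67ms=1b
2) 329.67ms=1b +576.923ms=7/4b
3) 906.593ms=11/4b +412.088ms=5/4b
4) 1318.681ms=4b +439.56ms=4/3b
5) 1758.242ms=16/3b +439.56ms=4/3b
6) 2197.802ms=20/3b +439.56ms=4/3b
Σ=8b of 8 (182bpm 4/4) — PASS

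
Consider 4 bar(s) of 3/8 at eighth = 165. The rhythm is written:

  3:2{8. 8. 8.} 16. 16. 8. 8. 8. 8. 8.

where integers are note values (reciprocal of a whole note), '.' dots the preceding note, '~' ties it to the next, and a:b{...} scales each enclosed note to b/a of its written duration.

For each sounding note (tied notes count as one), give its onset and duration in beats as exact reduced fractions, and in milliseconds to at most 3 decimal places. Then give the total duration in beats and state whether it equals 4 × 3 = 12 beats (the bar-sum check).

1) 0.0ms=0b +363.636ms=1b
2) 363.636ms=1b +363.636ms=1b
3) 727.273ms=2b +363.636ms=1b
4) 1090.909ms=3b +272.727ms=3/4b
5) 1363.636ms=15/4b +272.727ms=3/4b
6) 1636.364ms=9/2b +545.455ms=3/2b
7) 2181.818ms=6b +545.455ms=3/2b
8) 2727.273ms=15/2b +545.455ms=3/2b
9) 3272.727ms=9b +545.455ms=3/2b
10) 3818.182ms=21/2b +545.455ms=3/2b
Σ=12b of 12 (165bpm 3/8) — PASS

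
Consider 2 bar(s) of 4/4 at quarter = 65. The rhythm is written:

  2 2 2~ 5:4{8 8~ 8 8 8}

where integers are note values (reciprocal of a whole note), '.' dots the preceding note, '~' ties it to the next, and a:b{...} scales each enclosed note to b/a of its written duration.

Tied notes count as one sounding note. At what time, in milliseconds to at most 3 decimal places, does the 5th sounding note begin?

note 5 onset = 36/5b = 6646.154ms

1. 0.0ms @ 0 + 1846.154ms (2)
2. 1846.154ms @ 2 + 1846.154ms (2)
3. 3692.308ms @ 4 + 2215.385ms (12/5)
4. 5907.692ms @ 32/5 + 738.462ms (4/5)
5. 6646.154ms @ 36/5 + 369.231ms (2/5)
6. 7015.385ms @ 38/5 + 369.231ms (2/5)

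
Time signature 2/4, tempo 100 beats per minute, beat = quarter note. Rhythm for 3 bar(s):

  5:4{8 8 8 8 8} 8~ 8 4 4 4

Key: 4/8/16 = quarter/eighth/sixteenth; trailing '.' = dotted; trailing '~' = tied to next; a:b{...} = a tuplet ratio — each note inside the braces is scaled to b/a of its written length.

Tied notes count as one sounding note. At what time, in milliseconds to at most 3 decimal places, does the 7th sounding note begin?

note 7 onset = 3b = 1800.0ms

1. 0.0ms @ 0 + 240.0ms (2/5)
2. 240.0ms @ 2/5 + 240.0ms (2/5)
3. 480.0ms @ 4/5 + 240.0ms (2/5)
4. 720.0ms @ 6/5 + 240.0ms (2/5)
5. 960.0ms @ 8/5 + 240.0ms (2/5)
6. 1200.0ms @ 2 + 600.0ms (1)
7. 1800.0ms @ 3 + 600.0ms (1)
8. 2400.0ms @ 4 + 600.0ms (1)
9. 3000.0ms @ 5 + 600.0ms (1)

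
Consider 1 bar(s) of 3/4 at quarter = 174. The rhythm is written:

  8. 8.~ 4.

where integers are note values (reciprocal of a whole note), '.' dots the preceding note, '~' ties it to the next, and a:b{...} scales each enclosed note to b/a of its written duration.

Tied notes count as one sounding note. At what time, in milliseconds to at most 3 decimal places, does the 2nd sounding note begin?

note 2 onset = 3/4b = 258.621ms

1. 0.0ms @ 0 + 258.621ms (3/4)
2. 258.621ms @ 3/4 + 775.862ms (9/4)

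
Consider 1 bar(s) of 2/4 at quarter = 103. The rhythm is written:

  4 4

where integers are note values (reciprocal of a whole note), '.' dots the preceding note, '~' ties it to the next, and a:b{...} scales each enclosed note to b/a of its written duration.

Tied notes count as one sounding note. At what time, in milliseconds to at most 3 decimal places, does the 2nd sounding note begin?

note 2 onset = 1b = 582.524ms

1. 0.0ms @ 0 + 582.524ms (1)
2. 582.524ms @ 1 + 582.524ms (1)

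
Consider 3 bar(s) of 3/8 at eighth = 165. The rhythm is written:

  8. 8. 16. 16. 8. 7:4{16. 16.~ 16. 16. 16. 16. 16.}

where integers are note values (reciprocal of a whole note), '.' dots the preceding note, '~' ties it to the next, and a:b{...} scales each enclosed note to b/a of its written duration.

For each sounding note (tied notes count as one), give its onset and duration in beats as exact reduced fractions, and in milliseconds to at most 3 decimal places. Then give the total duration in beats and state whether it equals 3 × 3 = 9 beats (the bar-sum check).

1) 0.0ms=0b +545.455ms=3/2b
2) 545.455ms=3/2b +545.455ms=3/2b
3) 1090.909ms=3b +272.727ms=3/4b
4) 1363.636ms=15/4b +272.727ms=3/4b
5) 1636.364ms=9/2b +545.455ms=3/2b
6) 2181.818ms=6b +155.844ms=3/7b
7) 2337.662ms=45/7b +311.688ms=6/7b
8) 2649.351ms=51/7b +155.844ms=3/7b
9) 2805.195ms=54/7b +155.844ms=3/7b
10) 2961.039ms=57/7b +155.844ms=3/7b
11) 3116.883ms=60/7b +155.844ms=3/7b
Σ=9b of 9 (165bpm 3/8) — PASS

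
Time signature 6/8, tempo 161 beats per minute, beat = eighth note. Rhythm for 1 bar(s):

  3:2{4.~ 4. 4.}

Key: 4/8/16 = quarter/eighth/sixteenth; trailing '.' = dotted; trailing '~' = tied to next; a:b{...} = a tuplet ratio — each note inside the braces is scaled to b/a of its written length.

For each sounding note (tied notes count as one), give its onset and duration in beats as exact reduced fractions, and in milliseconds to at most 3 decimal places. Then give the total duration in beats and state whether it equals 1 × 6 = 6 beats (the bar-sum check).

1) 0.0ms=0b +1490.683ms=4b
2) 1490.683ms=4b +745.342ms=2b
Σ=6b of 6 (161bpm 6/8) — PASS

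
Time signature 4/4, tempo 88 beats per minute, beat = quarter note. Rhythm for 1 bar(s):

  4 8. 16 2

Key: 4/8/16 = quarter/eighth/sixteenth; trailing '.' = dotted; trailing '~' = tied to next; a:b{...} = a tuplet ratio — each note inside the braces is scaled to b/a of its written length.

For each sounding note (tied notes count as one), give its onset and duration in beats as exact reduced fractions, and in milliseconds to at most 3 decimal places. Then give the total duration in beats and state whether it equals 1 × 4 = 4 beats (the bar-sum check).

1) 0.0ms=0b +681.818ms=1b
2) 681.818ms=1b +511.364ms=3/4b
3) 1193.182ms=7/4b +170.455ms=1/4b
4) 1363.636ms=2b +1363.636ms=2b
Σ=4b of 4 (88bpm 4/4) — PASS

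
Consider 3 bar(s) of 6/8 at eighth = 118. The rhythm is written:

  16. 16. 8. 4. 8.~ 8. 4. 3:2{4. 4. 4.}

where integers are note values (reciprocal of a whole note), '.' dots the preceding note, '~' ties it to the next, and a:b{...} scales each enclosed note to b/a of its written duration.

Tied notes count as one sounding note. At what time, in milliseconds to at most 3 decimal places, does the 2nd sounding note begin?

note 2 onset = 3/4b = 381.356ms

1. 0.0ms @ 0 + 381.356ms (3/4)
2. 381.356ms @ 3/4 + 381.356ms (3/4)
3. 762.712ms @ 3/2 + 762.712ms (3/2)
4. 1525.424ms @ 3 + 1525.424ms (3)
5. 3050.847ms @ 6 + 1525.424ms (3)
6. 4576.271ms @ 9 + 1525.424ms (3)
7. 6101.695ms @ 12 + 1016.949ms (2)
8. 7118.644ms @ 14 + 1016.949ms (2)
9. 8135.593ms @ 16 + 1016.949ms (2)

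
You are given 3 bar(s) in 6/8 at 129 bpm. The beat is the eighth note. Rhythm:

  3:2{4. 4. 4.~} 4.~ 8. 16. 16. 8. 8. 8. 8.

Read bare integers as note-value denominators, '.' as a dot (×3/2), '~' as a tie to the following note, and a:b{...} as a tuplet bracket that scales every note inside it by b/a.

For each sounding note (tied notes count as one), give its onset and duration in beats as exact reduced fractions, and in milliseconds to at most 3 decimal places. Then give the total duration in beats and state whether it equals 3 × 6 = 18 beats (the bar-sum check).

1) 0.0ms=0b +930.233ms=2b
2) 930.233ms=2b +930.233ms=2b
3) 1860.465ms=4b +3023.256ms=13/2b
4) 4883.721ms=21/2b +348.837ms=3/4b
5) 5232.558ms=45/4b +348.837ms=3/4b
6) 5581.395ms=12b +697.674ms=3/2b
7) 6279.07ms=27/2b +697.674ms=3/2b
8) 6976.744ms=15b +697.674ms=3/2b
9) 7674.419ms=33/2b +697.674ms=3/2b
Σ=18b of 18 (129bpm 6/8) — PASS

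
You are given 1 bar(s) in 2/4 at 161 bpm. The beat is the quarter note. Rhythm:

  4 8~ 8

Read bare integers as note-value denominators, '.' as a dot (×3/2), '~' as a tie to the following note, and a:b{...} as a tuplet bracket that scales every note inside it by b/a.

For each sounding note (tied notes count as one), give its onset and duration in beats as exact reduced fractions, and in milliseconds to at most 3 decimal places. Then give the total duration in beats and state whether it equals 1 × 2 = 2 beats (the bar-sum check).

1) 0.0ms=0b +372.671ms=1b
2) 372.671ms=1b +372.671ms=1b
Σ=2b of 2 (161bpm 2/4) — PASS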